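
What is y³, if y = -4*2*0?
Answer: 0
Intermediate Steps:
y = 0 (y = -8*0 = 0)
y³ = 0³ = 0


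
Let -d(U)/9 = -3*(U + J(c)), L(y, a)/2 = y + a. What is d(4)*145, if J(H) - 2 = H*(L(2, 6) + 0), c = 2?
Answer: 148770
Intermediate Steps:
L(y, a) = 2*a + 2*y (L(y, a) = 2*(y + a) = 2*(a + y) = 2*a + 2*y)
J(H) = 2 + 16*H (J(H) = 2 + H*((2*6 + 2*2) + 0) = 2 + H*((12 + 4) + 0) = 2 + H*(16 + 0) = 2 + H*16 = 2 + 16*H)
d(U) = 918 + 27*U (d(U) = -(-27)*(U + (2 + 16*2)) = -(-27)*(U + (2 + 32)) = -(-27)*(U + 34) = -(-27)*(34 + U) = -9*(-102 - 3*U) = 918 + 27*U)
d(4)*145 = (918 + 27*4)*145 = (918 + 108)*145 = 1026*145 = 148770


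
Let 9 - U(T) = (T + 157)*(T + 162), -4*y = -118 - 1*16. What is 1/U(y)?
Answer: -4/148935 ≈ -2.6857e-5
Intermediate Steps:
y = 67/2 (y = -(-118 - 1*16)/4 = -(-118 - 16)/4 = -¼*(-134) = 67/2 ≈ 33.500)
U(T) = 9 - (157 + T)*(162 + T) (U(T) = 9 - (T + 157)*(T + 162) = 9 - (157 + T)*(162 + T))
1/U(y) = 1/(-25425 - (67/2)² - 319*67/2) = 1/(-25425 - 1*4489/4 - 21373/2) = 1/(-25425 - 4489/4 - 21373/2) = 1/(-148935/4) = -4/148935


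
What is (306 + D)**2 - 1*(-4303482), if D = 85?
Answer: 4456363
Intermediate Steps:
(306 + D)**2 - 1*(-4303482) = (306 + 85)**2 - 1*(-4303482) = 391**2 + 4303482 = 152881 + 4303482 = 4456363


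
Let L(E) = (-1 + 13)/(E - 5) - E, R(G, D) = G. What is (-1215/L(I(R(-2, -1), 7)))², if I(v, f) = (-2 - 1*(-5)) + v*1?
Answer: 1476225/16 ≈ 92264.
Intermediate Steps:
I(v, f) = 3 + v (I(v, f) = (-2 + 5) + v = 3 + v)
L(E) = -E + 12/(-5 + E) (L(E) = 12/(-5 + E) - E = -E + 12/(-5 + E))
(-1215/L(I(R(-2, -1), 7)))² = (-1215*(-5 + (3 - 2))/(12 - (3 - 2)² + 5*(3 - 2)))² = (-1215*(-5 + 1)/(12 - 1*1² + 5*1))² = (-1215*(-4/(12 - 1*1 + 5)))² = (-1215*(-4/(12 - 1 + 5)))² = (-1215/((-¼*16)))² = (-1215/(-4))² = (-1215*(-¼))² = (1215/4)² = 1476225/16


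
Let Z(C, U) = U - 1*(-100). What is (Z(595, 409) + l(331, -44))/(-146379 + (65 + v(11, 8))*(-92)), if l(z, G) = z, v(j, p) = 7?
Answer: -280/51001 ≈ -0.0054901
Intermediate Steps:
Z(C, U) = 100 + U (Z(C, U) = U + 100 = 100 + U)
(Z(595, 409) + l(331, -44))/(-146379 + (65 + v(11, 8))*(-92)) = ((100 + 409) + 331)/(-146379 + (65 + 7)*(-92)) = (509 + 331)/(-146379 + 72*(-92)) = 840/(-146379 - 6624) = 840/(-153003) = 840*(-1/153003) = -280/51001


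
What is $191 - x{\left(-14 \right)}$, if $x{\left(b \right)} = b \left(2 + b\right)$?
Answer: $23$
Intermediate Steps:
$191 - x{\left(-14 \right)} = 191 - - 14 \left(2 - 14\right) = 191 - \left(-14\right) \left(-12\right) = 191 - 168 = 23$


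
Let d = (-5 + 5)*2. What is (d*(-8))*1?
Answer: 0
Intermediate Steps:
d = 0 (d = 0*2 = 0)
(d*(-8))*1 = (0*(-8))*1 = 0*1 = 0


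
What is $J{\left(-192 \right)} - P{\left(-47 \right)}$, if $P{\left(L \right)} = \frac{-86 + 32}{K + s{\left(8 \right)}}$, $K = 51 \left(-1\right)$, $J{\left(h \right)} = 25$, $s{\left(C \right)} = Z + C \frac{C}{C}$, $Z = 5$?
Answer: $\frac{448}{19} \approx 23.579$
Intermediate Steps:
$s{\left(C \right)} = 5 + C$ ($s{\left(C \right)} = 5 + C \frac{C}{C} = 5 + C 1 = 5 + C$)
$K = -51$
$P{\left(L \right)} = \frac{27}{19}$ ($P{\left(L \right)} = \frac{-86 + 32}{-51 + \left(5 + 8\right)} = - \frac{54}{-51 + 13} = - \frac{54}{-38} = \left(-54\right) \left(- \frac{1}{38}\right) = \frac{27}{19}$)
$J{\left(-192 \right)} - P{\left(-47 \right)} = 25 - \frac{27}{19} = \frac{448}{19}$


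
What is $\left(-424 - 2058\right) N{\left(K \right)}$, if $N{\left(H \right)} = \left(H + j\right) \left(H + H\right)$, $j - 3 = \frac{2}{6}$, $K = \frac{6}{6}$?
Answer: $- \frac{64532}{3} \approx -21511.0$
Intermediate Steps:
$K = 1$ ($K = 6 \cdot \frac{1}{6} = 1$)
$j = \frac{10}{3}$ ($j = 3 + \frac{2}{6} = 3 + 2 \cdot \frac{1}{6} = 3 + \frac{1}{3} = \frac{10}{3} \approx 3.3333$)
$N{\left(H \right)} = 2 H \left(\frac{10}{3} + H\right)$ ($N{\left(H \right)} = \left(H + \frac{10}{3}\right) \left(H + H\right) = \left(\frac{10}{3} + H\right) 2 H = 2 H \left(\frac{10}{3} + H\right)$)
$\left(-424 - 2058\right) N{\left(K \right)} = \left(-424 - 2058\right) \frac{2}{3} \cdot 1 \left(10 + 3 \cdot 1\right) = \left(-424 - 2058\right) \frac{2}{3} \cdot 1 \left(10 + 3\right) = - 2482 \cdot \frac{2}{3} \cdot 1 \cdot 13 = \left(-2482\right) \frac{26}{3} = - \frac{64532}{3}$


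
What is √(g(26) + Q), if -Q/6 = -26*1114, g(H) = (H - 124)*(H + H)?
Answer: 4*√10543 ≈ 410.72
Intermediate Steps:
g(H) = 2*H*(-124 + H) (g(H) = (-124 + H)*(2*H) = 2*H*(-124 + H))
Q = 173784 (Q = -(-156)*1114 = -6*(-28964) = 173784)
√(g(26) + Q) = √(2*26*(-124 + 26) + 173784) = √(2*26*(-98) + 173784) = √(-5096 + 173784) = √168688 = 4*√10543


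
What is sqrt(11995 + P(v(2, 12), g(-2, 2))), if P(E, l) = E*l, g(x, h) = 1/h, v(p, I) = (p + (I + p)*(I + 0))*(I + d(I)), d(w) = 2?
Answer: 3*sqrt(1465) ≈ 114.83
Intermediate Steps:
v(p, I) = (2 + I)*(p + I*(I + p)) (v(p, I) = (p + (I + p)*(I + 0))*(I + 2) = (p + (I + p)*I)*(2 + I) = (p + I*(I + p))*(2 + I) = (2 + I)*(p + I*(I + p)))
sqrt(11995 + P(v(2, 12), g(-2, 2))) = sqrt(11995 + (12**3 + 2*2 + 2*12**2 + 2*12**2 + 3*12*2)/2) = sqrt(11995 + (1728 + 4 + 2*144 + 2*144 + 72)*(1/2)) = sqrt(11995 + (1728 + 4 + 288 + 288 + 72)*(1/2)) = sqrt(11995 + 2380*(1/2)) = sqrt(11995 + 1190) = sqrt(13185) = 3*sqrt(1465)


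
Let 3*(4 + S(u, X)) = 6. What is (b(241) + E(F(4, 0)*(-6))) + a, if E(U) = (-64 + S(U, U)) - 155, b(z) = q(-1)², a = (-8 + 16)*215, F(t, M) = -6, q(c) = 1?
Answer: 1500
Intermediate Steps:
S(u, X) = -2 (S(u, X) = -4 + (⅓)*6 = -4 + 2 = -2)
a = 1720 (a = 8*215 = 1720)
b(z) = 1 (b(z) = 1² = 1)
E(U) = -221 (E(U) = (-64 - 2) - 155 = -66 - 155 = -221)
(b(241) + E(F(4, 0)*(-6))) + a = (1 - 221) + 1720 = -220 + 1720 = 1500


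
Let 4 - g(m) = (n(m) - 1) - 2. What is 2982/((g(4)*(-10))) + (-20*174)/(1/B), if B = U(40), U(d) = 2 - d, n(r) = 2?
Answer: 3304509/25 ≈ 1.3218e+5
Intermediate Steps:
B = -38 (B = 2 - 1*40 = 2 - 40 = -38)
g(m) = 5 (g(m) = 4 - ((2 - 1) - 2) = 4 - (1 - 2) = 4 - 1*(-1) = 4 + 1 = 5)
2982/((g(4)*(-10))) + (-20*174)/(1/B) = 2982/((5*(-10))) + (-20*174)/(1/(-38)) = 2982/(-50) - 3480/(-1/38) = 2982*(-1/50) - 3480*(-38) = -1491/25 + 132240 = 3304509/25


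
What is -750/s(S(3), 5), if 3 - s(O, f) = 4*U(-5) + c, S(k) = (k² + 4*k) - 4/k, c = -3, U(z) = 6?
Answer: 125/3 ≈ 41.667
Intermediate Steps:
S(k) = k² - 4/k + 4*k
s(O, f) = -18 (s(O, f) = 3 - (4*6 - 3) = 3 - (24 - 3) = 3 - 1*21 = 3 - 21 = -18)
-750/s(S(3), 5) = -750/(-18) = -750*(-1/18) = 125/3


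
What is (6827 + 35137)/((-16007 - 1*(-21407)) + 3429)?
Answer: 13988/2943 ≈ 4.7530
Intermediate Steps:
(6827 + 35137)/((-16007 - 1*(-21407)) + 3429) = 41964/((-16007 + 21407) + 3429) = 41964/(5400 + 3429) = 41964/8829 = 41964*(1/8829) = 13988/2943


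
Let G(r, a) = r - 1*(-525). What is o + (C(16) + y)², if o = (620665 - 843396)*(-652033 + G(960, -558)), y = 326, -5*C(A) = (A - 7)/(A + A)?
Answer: 3709371208379601/25600 ≈ 1.4490e+11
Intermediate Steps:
C(A) = -(-7 + A)/(10*A) (C(A) = -(A - 7)/(5*(A + A)) = -(-7 + A)/(5*(2*A)) = -(-7 + A)*1/(2*A)/5 = -(-7 + A)/(10*A))
G(r, a) = 525 + r (G(r, a) = r + 525 = 525 + r)
o = 144897206588 (o = (620665 - 843396)*(-652033 + (525 + 960)) = -222731*(-652033 + 1485) = -222731*(-650548) = 144897206588)
o + (C(16) + y)² = 144897206588 + ((⅒)*(7 - 1*16)/16 + 326)² = 144897206588 + ((⅒)*(1/16)*(7 - 16) + 326)² = 144897206588 + ((⅒)*(1/16)*(-9) + 326)² = 144897206588 + (-9/160 + 326)² = 144897206588 + (52151/160)² = 144897206588 + 2719726801/25600 = 3709371208379601/25600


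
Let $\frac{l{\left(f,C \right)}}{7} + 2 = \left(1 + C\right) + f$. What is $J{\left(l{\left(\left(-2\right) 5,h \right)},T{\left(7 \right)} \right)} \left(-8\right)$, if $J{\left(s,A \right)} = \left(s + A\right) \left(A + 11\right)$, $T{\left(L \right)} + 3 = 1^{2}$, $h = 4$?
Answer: $3672$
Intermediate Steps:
$l{\left(f,C \right)} = -7 + 7 C + 7 f$ ($l{\left(f,C \right)} = -14 + 7 \left(\left(1 + C\right) + f\right) = -14 + 7 \left(1 + C + f\right) = -14 + \left(7 + 7 C + 7 f\right) = -7 + 7 C + 7 f$)
$T{\left(L \right)} = -2$ ($T{\left(L \right)} = -3 + 1^{2} = -3 + 1 = -2$)
$J{\left(s,A \right)} = \left(11 + A\right) \left(A + s\right)$ ($J{\left(s,A \right)} = \left(A + s\right) \left(11 + A\right) = \left(11 + A\right) \left(A + s\right)$)
$J{\left(l{\left(\left(-2\right) 5,h \right)},T{\left(7 \right)} \right)} \left(-8\right) = \left(\left(-2\right)^{2} + 11 \left(-2\right) + 11 \left(-7 + 7 \cdot 4 + 7 \left(\left(-2\right) 5\right)\right) - 2 \left(-7 + 7 \cdot 4 + 7 \left(\left(-2\right) 5\right)\right)\right) \left(-8\right) = \left(4 - 22 + 11 \left(-7 + 28 + 7 \left(-10\right)\right) - 2 \left(-7 + 28 + 7 \left(-10\right)\right)\right) \left(-8\right) = \left(4 - 22 + 11 \left(-7 + 28 - 70\right) - 2 \left(-7 + 28 - 70\right)\right) \left(-8\right) = \left(4 - 22 + 11 \left(-49\right) - -98\right) \left(-8\right) = \left(4 - 22 - 539 + 98\right) \left(-8\right) = \left(-459\right) \left(-8\right) = 3672$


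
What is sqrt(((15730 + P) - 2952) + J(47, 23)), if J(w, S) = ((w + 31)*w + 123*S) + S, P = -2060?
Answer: 2*sqrt(4309) ≈ 131.29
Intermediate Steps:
J(w, S) = 124*S + w*(31 + w) (J(w, S) = ((31 + w)*w + 123*S) + S = (w*(31 + w) + 123*S) + S = (123*S + w*(31 + w)) + S = 124*S + w*(31 + w))
sqrt(((15730 + P) - 2952) + J(47, 23)) = sqrt(((15730 - 2060) - 2952) + (47**2 + 31*47 + 124*23)) = sqrt((13670 - 2952) + (2209 + 1457 + 2852)) = sqrt(10718 + 6518) = sqrt(17236) = 2*sqrt(4309)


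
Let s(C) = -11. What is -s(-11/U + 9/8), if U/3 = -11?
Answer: 11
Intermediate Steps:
U = -33 (U = 3*(-11) = -33)
-s(-11/U + 9/8) = -1*(-11) = 11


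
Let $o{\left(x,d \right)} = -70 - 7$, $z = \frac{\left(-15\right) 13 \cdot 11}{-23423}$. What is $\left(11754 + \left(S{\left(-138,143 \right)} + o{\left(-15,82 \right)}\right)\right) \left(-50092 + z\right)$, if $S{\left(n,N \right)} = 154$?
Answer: $- \frac{13881345083701}{23423} \approx -5.9264 \cdot 10^{8}$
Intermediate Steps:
$z = \frac{2145}{23423}$ ($z = \left(-195\right) 11 \left(- \frac{1}{23423}\right) = \left(-2145\right) \left(- \frac{1}{23423}\right) = \frac{2145}{23423} \approx 0.091577$)
$o{\left(x,d \right)} = -77$
$\left(11754 + \left(S{\left(-138,143 \right)} + o{\left(-15,82 \right)}\right)\right) \left(-50092 + z\right) = \left(11754 + \left(154 - 77\right)\right) \left(-50092 + \frac{2145}{23423}\right) = \left(11754 + 77\right) \left(- \frac{1173302771}{23423}\right) = 11831 \left(- \frac{1173302771}{23423}\right) = - \frac{13881345083701}{23423}$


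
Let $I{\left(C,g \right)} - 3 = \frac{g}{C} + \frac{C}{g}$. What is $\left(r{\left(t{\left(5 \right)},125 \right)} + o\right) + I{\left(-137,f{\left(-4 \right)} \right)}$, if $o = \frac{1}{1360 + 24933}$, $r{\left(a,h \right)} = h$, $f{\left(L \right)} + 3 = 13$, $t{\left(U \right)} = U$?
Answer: $\frac{4114619233}{36021410} \approx 114.23$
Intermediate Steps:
$f{\left(L \right)} = 10$ ($f{\left(L \right)} = -3 + 13 = 10$)
$o = \frac{1}{26293} \approx 3.8033 \cdot 10^{-5}$
$I{\left(C,g \right)} = 3 + \frac{C}{g} + \frac{g}{C}$ ($I{\left(C,g \right)} = 3 + \left(\frac{g}{C} + \frac{C}{g}\right) = 3 + \left(\frac{C}{g} + \frac{g}{C}\right) = 3 + \frac{C}{g} + \frac{g}{C}$)
$\left(r{\left(t{\left(5 \right)},125 \right)} + o\right) + I{\left(-137,f{\left(-4 \right)} \right)} = \left(125 + \frac{1}{26293}\right) + \left(3 - \frac{137}{10} + \frac{10}{-137}\right) = \frac{3286626}{26293} + \left(3 - \frac{137}{10} + 10 \left(- \frac{1}{137}\right)\right) = \frac{3286626}{26293} - \frac{14759}{1370} = \frac{4114619233}{36021410}$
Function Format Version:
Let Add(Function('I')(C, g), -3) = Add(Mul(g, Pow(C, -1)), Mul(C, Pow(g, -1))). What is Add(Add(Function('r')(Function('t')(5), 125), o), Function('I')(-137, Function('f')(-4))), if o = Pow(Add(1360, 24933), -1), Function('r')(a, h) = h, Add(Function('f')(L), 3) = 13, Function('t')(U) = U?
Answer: Rational(4114619233, 36021410) ≈ 114.23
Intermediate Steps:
Function('f')(L) = 10 (Function('f')(L) = Add(-3, 13) = 10)
o = Rational(1, 26293) (o = Pow(26293, -1) = Rational(1, 26293) ≈ 3.8033e-5)
Function('I')(C, g) = Add(3, Mul(C, Pow(g, -1)), Mul(g, Pow(C, -1))) (Function('I')(C, g) = Add(3, Add(Mul(g, Pow(C, -1)), Mul(C, Pow(g, -1)))) = Add(3, Add(Mul(C, Pow(g, -1)), Mul(g, Pow(C, -1)))) = Add(3, Mul(C, Pow(g, -1)), Mul(g, Pow(C, -1))))
Add(Add(Function('r')(Function('t')(5), 125), o), Function('I')(-137, Function('f')(-4))) = Add(Add(125, Rational(1, 26293)), Add(3, Mul(-137, Pow(10, -1)), Mul(10, Pow(-137, -1)))) = Add(Rational(3286626, 26293), Add(3, Mul(-137, Rational(1, 10)), Mul(10, Rational(-1, 137)))) = Add(Rational(3286626, 26293), Add(3, Rational(-137, 10), Rational(-10, 137))) = Add(Rational(3286626, 26293), Rational(-14759, 1370)) = Rational(4114619233, 36021410)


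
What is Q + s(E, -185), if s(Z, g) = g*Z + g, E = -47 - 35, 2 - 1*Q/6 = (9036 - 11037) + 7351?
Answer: -17103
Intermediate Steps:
Q = -32088 (Q = 12 - 6*((9036 - 11037) + 7351) = 12 - 6*(-2001 + 7351) = 12 - 6*5350 = 12 - 32100 = -32088)
E = -82
s(Z, g) = g + Z*g (s(Z, g) = Z*g + g = g + Z*g)
Q + s(E, -185) = -32088 - 185*(1 - 82) = -32088 - 185*(-81) = -32088 + 14985 = -17103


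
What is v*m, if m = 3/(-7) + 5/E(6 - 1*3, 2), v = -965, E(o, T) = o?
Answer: -25090/21 ≈ -1194.8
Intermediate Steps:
m = 26/21 (m = 3/(-7) + 5/(6 - 1*3) = 3*(-⅐) + 5/(6 - 3) = -3/7 + 5/3 = 26/21 ≈ 1.2381)
v*m = -965*26/21 = -25090/21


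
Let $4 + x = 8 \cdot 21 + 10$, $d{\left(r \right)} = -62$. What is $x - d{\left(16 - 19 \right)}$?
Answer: $236$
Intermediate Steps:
$x = 174$ ($x = -4 + \left(8 \cdot 21 + 10\right) = -4 + \left(168 + 10\right) = -4 + 178 = 174$)
$x - d{\left(16 - 19 \right)} = 174 - -62 = 174 + 62 = 236$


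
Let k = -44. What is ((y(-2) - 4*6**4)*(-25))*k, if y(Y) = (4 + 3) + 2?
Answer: -5692500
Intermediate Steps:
y(Y) = 9 (y(Y) = 7 + 2 = 9)
((y(-2) - 4*6**4)*(-25))*k = ((9 - 4*6**4)*(-25))*(-44) = ((9 - 4*1296)*(-25))*(-44) = ((9 - 5184)*(-25))*(-44) = -5175*(-25)*(-44) = 129375*(-44) = -5692500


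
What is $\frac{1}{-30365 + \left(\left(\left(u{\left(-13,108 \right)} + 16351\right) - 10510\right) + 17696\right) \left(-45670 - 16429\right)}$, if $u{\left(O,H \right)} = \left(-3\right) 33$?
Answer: $- \frac{1}{1455506727} \approx -6.8705 \cdot 10^{-10}$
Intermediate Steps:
$u{\left(O,H \right)} = -99$
$\frac{1}{-30365 + \left(\left(\left(u{\left(-13,108 \right)} + 16351\right) - 10510\right) + 17696\right) \left(-45670 - 16429\right)} = \frac{1}{-30365 + \left(\left(\left(-99 + 16351\right) - 10510\right) + 17696\right) \left(-45670 - 16429\right)} = \frac{1}{-30365 + \left(\left(16252 - 10510\right) + 17696\right) \left(-62099\right)} = \frac{1}{-30365 + \left(5742 + 17696\right) \left(-62099\right)} = \frac{1}{-30365 + 23438 \left(-62099\right)} = \frac{1}{-30365 - 1455476362} = \frac{1}{-1455506727} = - \frac{1}{1455506727}$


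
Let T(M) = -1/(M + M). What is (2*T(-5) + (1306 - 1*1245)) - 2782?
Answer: -13604/5 ≈ -2720.8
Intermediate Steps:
T(M) = -1/(2*M)
(2*T(-5) + (1306 - 1*1245)) - 2782 = (2*(-½/(-5)) + (1306 - 1*1245)) - 2782 = (2*(-½*(-⅕)) + (1306 - 1245)) - 2782 = (2*(⅒) + 61) - 2782 = (⅕ + 61) - 2782 = 306/5 - 2782 = -13604/5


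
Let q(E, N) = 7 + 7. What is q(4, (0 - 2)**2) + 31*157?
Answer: 4881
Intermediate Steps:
q(E, N) = 14
q(4, (0 - 2)**2) + 31*157 = 14 + 31*157 = 14 + 4867 = 4881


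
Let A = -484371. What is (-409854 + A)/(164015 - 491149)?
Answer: 894225/327134 ≈ 2.7335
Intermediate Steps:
(-409854 + A)/(164015 - 491149) = (-409854 - 484371)/(164015 - 491149) = -894225/(-327134) = -894225*(-1/327134) = 894225/327134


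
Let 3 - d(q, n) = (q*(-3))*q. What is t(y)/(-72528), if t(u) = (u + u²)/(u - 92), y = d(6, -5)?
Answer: -259/28709 ≈ -0.0090216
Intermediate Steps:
d(q, n) = 3 + 3*q² (d(q, n) = 3 - q*(-3)*q = 3 - (-3*q)*q = 3 - (-3)*q² = 3 + 3*q²)
y = 111 (y = 3 + 3*6² = 3 + 3*36 = 3 + 108 = 111)
t(u) = (u + u²)/(-92 + u)
t(y)/(-72528) = (111*(1 + 111)/(-92 + 111))/(-72528) = (111*112/19)*(-1/72528) = (111*(1/19)*112)*(-1/72528) = (12432/19)*(-1/72528) = -259/28709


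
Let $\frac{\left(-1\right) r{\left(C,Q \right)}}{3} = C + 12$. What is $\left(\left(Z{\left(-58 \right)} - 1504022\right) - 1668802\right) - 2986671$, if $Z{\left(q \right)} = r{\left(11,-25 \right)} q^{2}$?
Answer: $-6391611$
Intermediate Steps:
$r{\left(C,Q \right)} = -36 - 3 C$ ($r{\left(C,Q \right)} = - 3 \left(C + 12\right) = - 3 \left(12 + C\right) = -36 - 3 C$)
$Z{\left(q \right)} = - 69 q^{2}$ ($Z{\left(q \right)} = \left(-36 - 33\right) q^{2} = - 69 q^{2}$)
$\left(\left(Z{\left(-58 \right)} - 1504022\right) - 1668802\right) - 2986671 = \left(\left(- 69 \left(-58\right)^{2} - 1504022\right) - 1668802\right) - 2986671 = \left(\left(\left(-69\right) 3364 - 1504022\right) - 1668802\right) - 2986671 = \left(\left(-232116 - 1504022\right) - 1668802\right) - 2986671 = \left(-1736138 - 1668802\right) - 2986671 = -3404940 - 2986671 = -6391611$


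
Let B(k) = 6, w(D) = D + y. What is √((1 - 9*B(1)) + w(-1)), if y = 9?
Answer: 3*I*√5 ≈ 6.7082*I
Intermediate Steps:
w(D) = 9 + D (w(D) = D + 9 = 9 + D)
√((1 - 9*B(1)) + w(-1)) = √((1 - 9*6) + (9 - 1)) = √((1 - 54) + 8) = √(-53 + 8) = √(-45) = 3*I*√5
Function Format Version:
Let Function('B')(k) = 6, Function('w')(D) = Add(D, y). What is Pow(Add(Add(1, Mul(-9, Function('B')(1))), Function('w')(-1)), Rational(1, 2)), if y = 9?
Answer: Mul(3, I, Pow(5, Rational(1, 2))) ≈ Mul(6.7082, I)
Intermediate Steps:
Function('w')(D) = Add(9, D) (Function('w')(D) = Add(D, 9) = Add(9, D))
Pow(Add(Add(1, Mul(-9, Function('B')(1))), Function('w')(-1)), Rational(1, 2)) = Pow(Add(Add(1, Mul(-9, 6)), Add(9, -1)), Rational(1, 2)) = Pow(Add(Add(1, -54), 8), Rational(1, 2)) = Pow(Add(-53, 8), Rational(1, 2)) = Pow(-45, Rational(1, 2)) = Mul(3, I, Pow(5, Rational(1, 2)))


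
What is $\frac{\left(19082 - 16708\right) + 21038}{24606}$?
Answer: $\frac{3902}{4101} \approx 0.95148$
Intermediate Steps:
$\frac{\left(19082 - 16708\right) + 21038}{24606} = \left(2374 + 21038\right) \frac{1}{24606} = 23412 \cdot \frac{1}{24606} = \frac{3902}{4101}$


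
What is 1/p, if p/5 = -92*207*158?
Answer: -1/15044760 ≈ -6.6468e-8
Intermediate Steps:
p = -15044760 (p = 5*(-92*207*158) = 5*(-19044*158) = 5*(-3008952) = -15044760)
1/p = 1/(-15044760) = -1/15044760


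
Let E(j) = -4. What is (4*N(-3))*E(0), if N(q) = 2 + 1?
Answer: -48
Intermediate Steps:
N(q) = 3
(4*N(-3))*E(0) = (4*3)*(-4) = 12*(-4) = -48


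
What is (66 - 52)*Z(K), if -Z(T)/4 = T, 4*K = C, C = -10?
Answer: 140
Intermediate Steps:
K = -5/2 (K = (¼)*(-10) = -5/2 ≈ -2.5000)
Z(T) = -4*T
(66 - 52)*Z(K) = (66 - 52)*(-4*(-5/2)) = 14*10 = 140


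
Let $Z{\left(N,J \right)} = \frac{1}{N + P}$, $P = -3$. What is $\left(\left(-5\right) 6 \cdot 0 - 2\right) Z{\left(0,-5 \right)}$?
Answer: $\frac{2}{3} \approx 0.66667$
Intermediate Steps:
$Z{\left(N,J \right)} = \frac{1}{-3 + N}$ ($Z{\left(N,J \right)} = \frac{1}{N - 3} = \frac{1}{-3 + N}$)
$\left(\left(-5\right) 6 \cdot 0 - 2\right) Z{\left(0,-5 \right)} = \frac{\left(-5\right) 6 \cdot 0 - 2}{-3 + 0} = \frac{\left(-30\right) 0 - 2}{-3} = \left(0 - 2\right) \left(- \frac{1}{3}\right) = \left(-2\right) \left(- \frac{1}{3}\right) = \frac{2}{3}$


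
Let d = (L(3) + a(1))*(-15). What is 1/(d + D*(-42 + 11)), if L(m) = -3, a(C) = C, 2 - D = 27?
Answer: 1/805 ≈ 0.0012422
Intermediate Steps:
D = -25 (D = 2 - 1*27 = 2 - 27 = -25)
d = 30 (d = (-3 + 1)*(-15) = -2*(-15) = 30)
1/(d + D*(-42 + 11)) = 1/(30 - 25*(-42 + 11)) = 1/(30 - 25*(-31)) = 1/(30 + 775) = 1/805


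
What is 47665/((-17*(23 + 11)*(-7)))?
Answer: 47665/4046 ≈ 11.781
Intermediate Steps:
47665/((-17*(23 + 11)*(-7))) = 47665/((-17*34*(-7))) = 47665/((-578*(-7))) = 47665/4046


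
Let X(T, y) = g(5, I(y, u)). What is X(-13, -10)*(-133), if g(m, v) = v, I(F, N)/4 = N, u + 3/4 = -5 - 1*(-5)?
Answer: 399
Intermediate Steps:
u = -3/4 (u = -3/4 + (-5 - 1*(-5)) = -3/4 + (-5 + 5) = -3/4 + 0 = -3/4 ≈ -0.75000)
I(F, N) = 4*N
X(T, y) = -3 (X(T, y) = 4*(-3/4) = -3)
X(-13, -10)*(-133) = -3*(-133) = 399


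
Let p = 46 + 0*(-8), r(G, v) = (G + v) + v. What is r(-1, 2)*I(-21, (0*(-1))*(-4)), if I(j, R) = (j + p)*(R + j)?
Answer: -1575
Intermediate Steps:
r(G, v) = G + 2*v
p = 46 (p = 46 + 0 = 46)
I(j, R) = (46 + j)*(R + j) (I(j, R) = (j + 46)*(R + j) = (46 + j)*(R + j))
r(-1, 2)*I(-21, (0*(-1))*(-4)) = (-1 + 2*2)*((-21)² + 46*((0*(-1))*(-4)) + 46*(-21) + ((0*(-1))*(-4))*(-21)) = (-1 + 4)*(441 + 46*(0*(-4)) - 966 + (0*(-4))*(-21)) = 3*(441 + 46*0 - 966 + 0*(-21)) = 3*(441 + 0 - 966 + 0) = 3*(-525) = -1575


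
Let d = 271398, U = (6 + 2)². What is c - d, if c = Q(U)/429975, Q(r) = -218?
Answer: -116694355268/429975 ≈ -2.7140e+5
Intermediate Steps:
U = 64 (U = 8² = 64)
c = -218/429975 ≈ -0.00050701
c - d = -218/429975 - 1*271398 = -218/429975 - 271398 = -116694355268/429975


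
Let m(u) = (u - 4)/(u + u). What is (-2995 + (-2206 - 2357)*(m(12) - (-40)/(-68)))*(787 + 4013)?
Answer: -149481600/17 ≈ -8.7930e+6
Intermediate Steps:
m(u) = (-4 + u)/(2*u) (m(u) = (-4 + u)/((2*u)) = (-4 + u)*(1/(2*u)) = (-4 + u)/(2*u))
(-2995 + (-2206 - 2357)*(m(12) - (-40)/(-68)))*(787 + 4013) = (-2995 + (-2206 - 2357)*((½)*(-4 + 12)/12 - (-40)/(-68)))*(787 + 4013) = (-2995 - 4563*((½)*(1/12)*8 - (-40)*(-1)/68))*4800 = (-2995 - 4563*(⅓ - 8*5/68))*4800 = (-2995 - 4563*(⅓ - 10/17))*4800 = (-2995 - 4563*(-13/51))*4800 = (-2995 + 19773/17)*4800 = -31142/17*4800 = -149481600/17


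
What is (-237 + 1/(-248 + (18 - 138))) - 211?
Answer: -164865/368 ≈ -448.00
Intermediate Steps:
(-237 + 1/(-248 + (18 - 138))) - 211 = (-237 + 1/(-248 - 120)) - 211 = (-237 + 1/(-368)) - 211 = (-237 - 1/368) - 211 = -87217/368 - 211 = -164865/368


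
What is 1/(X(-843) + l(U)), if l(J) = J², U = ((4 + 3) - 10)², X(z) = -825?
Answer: -1/744 ≈ -0.0013441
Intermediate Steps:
U = 9 (U = (7 - 10)² = (-3)² = 9)
1/(X(-843) + l(U)) = 1/(-825 + 9²) = 1/(-825 + 81) = 1/(-744) = -1/744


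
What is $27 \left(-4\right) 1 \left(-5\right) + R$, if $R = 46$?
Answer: $586$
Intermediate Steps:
$27 \left(-4\right) 1 \left(-5\right) + R = 27 \left(-4\right) 1 \left(-5\right) + 46 = 27 \left(\left(-4\right) \left(-5\right)\right) + 46 = 27 \cdot 20 + 46 = 540 + 46 = 586$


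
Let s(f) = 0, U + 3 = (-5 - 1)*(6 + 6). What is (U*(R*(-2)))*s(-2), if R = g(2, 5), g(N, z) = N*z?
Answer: 0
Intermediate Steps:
U = -75 (U = -3 + (-5 - 1)*(6 + 6) = -3 - 6*12 = -3 - 72 = -75)
R = 10 (R = 2*5 = 10)
(U*(R*(-2)))*s(-2) = -750*(-2)*0 = -75*(-20)*0 = 1500*0 = 0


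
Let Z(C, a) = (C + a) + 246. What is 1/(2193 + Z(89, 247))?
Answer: 1/2775 ≈ 0.00036036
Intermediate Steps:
Z(C, a) = 246 + C + a
1/(2193 + Z(89, 247)) = 1/(2193 + (246 + 89 + 247)) = 1/(2193 + 582) = 1/2775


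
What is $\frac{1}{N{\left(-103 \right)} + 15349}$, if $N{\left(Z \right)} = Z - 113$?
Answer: $\frac{1}{15133} \approx 6.6081 \cdot 10^{-5}$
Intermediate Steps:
$N{\left(Z \right)} = -113 + Z$ ($N{\left(Z \right)} = Z - 113 = -113 + Z$)
$\frac{1}{N{\left(-103 \right)} + 15349} = \frac{1}{\left(-113 - 103\right) + 15349} = \frac{1}{-216 + 15349} = \frac{1}{15133}$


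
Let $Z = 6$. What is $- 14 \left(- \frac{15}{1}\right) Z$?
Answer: $1260$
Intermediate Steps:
$- 14 \left(- \frac{15}{1}\right) Z = - 14 \left(- \frac{15}{1}\right) 6 = - 14 \left(\left(-15\right) 1\right) 6 = \left(-14\right) \left(-15\right) 6 = 210 \cdot 6 = 1260$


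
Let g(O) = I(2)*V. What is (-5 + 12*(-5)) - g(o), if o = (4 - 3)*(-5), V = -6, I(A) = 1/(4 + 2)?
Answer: -64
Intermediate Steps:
I(A) = 1/6
o = -5 (o = 1*(-5) = -5)
g(O) = -1 (g(O) = (1/6)*(-6) = -1)
(-5 + 12*(-5)) - g(o) = (-5 + 12*(-5)) - 1*(-1) = (-5 - 60) + 1 = -65 + 1 = -64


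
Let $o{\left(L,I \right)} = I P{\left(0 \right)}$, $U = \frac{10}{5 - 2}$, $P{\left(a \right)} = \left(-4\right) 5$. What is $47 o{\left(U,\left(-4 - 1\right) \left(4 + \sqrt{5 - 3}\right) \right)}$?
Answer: $18800 + 4700 \sqrt{2} \approx 25447.0$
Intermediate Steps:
$P{\left(a \right)} = -20$
$U = \frac{10}{3} \approx 3.3333$
$o{\left(L,I \right)} = - 20 I$ ($o{\left(L,I \right)} = I \left(-20\right) = - 20 I$)
$47 o{\left(U,\left(-4 - 1\right) \left(4 + \sqrt{5 - 3}\right) \right)} = 47 \left(- 20 \left(-4 - 1\right) \left(4 + \sqrt{5 - 3}\right)\right) = 47 \left(- 20 \left(- 5 \left(4 + \sqrt{2}\right)\right)\right) = 47 \left(- 20 \left(-20 - 5 \sqrt{2}\right)\right) = 47 \left(400 + 100 \sqrt{2}\right) = 18800 + 4700 \sqrt{2}$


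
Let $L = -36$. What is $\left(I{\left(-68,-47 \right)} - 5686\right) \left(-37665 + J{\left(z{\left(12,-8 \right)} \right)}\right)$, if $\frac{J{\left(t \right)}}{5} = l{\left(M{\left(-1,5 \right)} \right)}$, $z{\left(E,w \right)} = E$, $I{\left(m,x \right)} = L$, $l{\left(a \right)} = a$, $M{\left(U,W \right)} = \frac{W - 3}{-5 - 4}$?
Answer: $\frac{1939729390}{9} \approx 2.1553 \cdot 10^{8}$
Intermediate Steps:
$M{\left(U,W \right)} = \frac{1}{3} - \frac{W}{9}$ ($M{\left(U,W \right)} = \frac{-3 + W}{-9} = \left(-3 + W\right) \left(- \frac{1}{9}\right) = \frac{1}{3} - \frac{W}{9}$)
$I{\left(m,x \right)} = -36$
$J{\left(t \right)} = - \frac{10}{9}$ ($J{\left(t \right)} = 5 \left(\frac{1}{3} - \frac{5}{9}\right) = 5 \left(- \frac{2}{9}\right) = - \frac{10}{9}$)
$\left(I{\left(-68,-47 \right)} - 5686\right) \left(-37665 + J{\left(z{\left(12,-8 \right)} \right)}\right) = \left(-36 - 5686\right) \left(-37665 - \frac{10}{9}\right) = \left(-5722\right) \left(- \frac{338995}{9}\right) = \frac{1939729390}{9}$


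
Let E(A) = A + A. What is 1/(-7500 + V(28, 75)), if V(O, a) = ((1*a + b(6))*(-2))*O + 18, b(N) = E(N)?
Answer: -1/12354 ≈ -8.0945e-5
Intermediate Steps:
E(A) = 2*A
b(N) = 2*N
V(O, a) = 18 + O*(-24 - 2*a) (V(O, a) = ((1*a + 2*6)*(-2))*O + 18 = ((a + 12)*(-2))*O + 18 = ((12 + a)*(-2))*O + 18 = (-24 - 2*a)*O + 18 = O*(-24 - 2*a) + 18 = 18 + O*(-24 - 2*a))
1/(-7500 + V(28, 75)) = 1/(-7500 + (18 - 24*28 - 2*28*75)) = 1/(-7500 + (18 - 672 - 4200)) = 1/(-7500 - 4854) = 1/(-12354) = -1/12354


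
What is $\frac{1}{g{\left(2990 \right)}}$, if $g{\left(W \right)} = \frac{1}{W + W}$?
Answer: $5980$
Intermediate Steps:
$g{\left(W \right)} = \frac{1}{2 W}$
$\frac{1}{g{\left(2990 \right)}} = \frac{1}{\frac{1}{2} \cdot \frac{1}{2990}} = \frac{1}{\frac{1}{5980}} = 5980$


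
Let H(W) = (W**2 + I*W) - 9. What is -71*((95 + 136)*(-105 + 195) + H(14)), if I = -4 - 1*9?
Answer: -1476445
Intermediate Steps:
I = -13 (I = -4 - 9 = -13)
H(W) = -9 + W**2 - 13*W (H(W) = (W**2 - 13*W) - 9 = -9 + W**2 - 13*W)
-71*((95 + 136)*(-105 + 195) + H(14)) = -71*((95 + 136)*(-105 + 195) + (-9 + 14**2 - 13*14)) = -71*(231*90 + (-9 + 196 - 182)) = -71*(20790 + 5) = -71*20795 = -1476445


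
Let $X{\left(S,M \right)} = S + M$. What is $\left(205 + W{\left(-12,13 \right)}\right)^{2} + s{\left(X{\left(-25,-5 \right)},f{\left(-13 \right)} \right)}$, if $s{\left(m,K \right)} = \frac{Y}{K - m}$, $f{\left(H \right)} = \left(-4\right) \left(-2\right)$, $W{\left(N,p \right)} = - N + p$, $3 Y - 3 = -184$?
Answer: $\frac{6030419}{114} \approx 52898.0$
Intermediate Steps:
$Y = - \frac{181}{3}$ ($Y = 1 + \frac{1}{3} \left(-184\right) = 1 - \frac{184}{3} = - \frac{181}{3} \approx -60.333$)
$W{\left(N,p \right)} = p - N$
$X{\left(S,M \right)} = M + S$
$f{\left(H \right)} = 8$
$s{\left(m,K \right)} = - \frac{181}{3 \left(K - m\right)}$
$\left(205 + W{\left(-12,13 \right)}\right)^{2} + s{\left(X{\left(-25,-5 \right)},f{\left(-13 \right)} \right)} = \left(205 + \left(13 - -12\right)\right)^{2} + \frac{181}{3 \left(\left(-5 - 25\right) - 8\right)} = \left(205 + \left(13 + 12\right)\right)^{2} + \frac{181}{3 \left(-30 - 8\right)} = \left(205 + 25\right)^{2} + \frac{181}{3 \left(-38\right)} = 230^{2} + \frac{181}{3} \left(- \frac{1}{38}\right) = 52900 - \frac{181}{114} = \frac{6030419}{114}$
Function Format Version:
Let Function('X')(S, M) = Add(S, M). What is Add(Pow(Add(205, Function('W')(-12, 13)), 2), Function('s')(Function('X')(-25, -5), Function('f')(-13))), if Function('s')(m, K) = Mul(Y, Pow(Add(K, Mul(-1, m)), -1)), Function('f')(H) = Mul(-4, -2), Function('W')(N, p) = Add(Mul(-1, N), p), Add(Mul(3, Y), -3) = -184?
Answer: Rational(6030419, 114) ≈ 52898.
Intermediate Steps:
Y = Rational(-181, 3) (Y = Add(1, Mul(Rational(1, 3), -184)) = Add(1, Rational(-184, 3)) = Rational(-181, 3) ≈ -60.333)
Function('W')(N, p) = Add(p, Mul(-1, N))
Function('X')(S, M) = Add(M, S)
Function('f')(H) = 8
Function('s')(m, K) = Mul(Rational(-181, 3), Pow(Add(K, Mul(-1, m)), -1))
Add(Pow(Add(205, Function('W')(-12, 13)), 2), Function('s')(Function('X')(-25, -5), Function('f')(-13))) = Add(Pow(Add(205, Add(13, Mul(-1, -12))), 2), Mul(Rational(181, 3), Pow(Add(Add(-5, -25), Mul(-1, 8)), -1))) = Add(Pow(Add(205, Add(13, 12)), 2), Mul(Rational(181, 3), Pow(Add(-30, -8), -1))) = Add(Pow(Add(205, 25), 2), Mul(Rational(181, 3), Pow(-38, -1))) = Add(Pow(230, 2), Mul(Rational(181, 3), Rational(-1, 38))) = Add(52900, Rational(-181, 114)) = Rational(6030419, 114)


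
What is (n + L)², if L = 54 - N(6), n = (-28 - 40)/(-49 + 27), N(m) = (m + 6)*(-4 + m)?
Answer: 132496/121 ≈ 1095.0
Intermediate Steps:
N(m) = (-4 + m)*(6 + m) (N(m) = (6 + m)*(-4 + m) = (-4 + m)*(6 + m))
n = 34/11 (n = -68/(-22) = -68*(-1/22) = 34/11 ≈ 3.0909)
L = 30 (L = 54 - (-24 + 6² + 2*6) = 54 - (-24 + 36 + 12) = 54 - 1*24 = 54 - 24 = 30)
(n + L)² = (34/11 + 30)² = (364/11)² = 132496/121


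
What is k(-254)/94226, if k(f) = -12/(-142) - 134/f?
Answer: 5519/849635842 ≈ 6.4957e-6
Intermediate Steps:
k(f) = 6/71 - 134/f (k(f) = -12*(-1/142) - 134/f = 6/71 - 134/f)
k(-254)/94226 = (6/71 - 134/(-254))/94226 = (6/71 - 134*(-1/254))*(1/94226) = (6/71 + 67/127)*(1/94226) = (5519/9017)*(1/94226) = 5519/849635842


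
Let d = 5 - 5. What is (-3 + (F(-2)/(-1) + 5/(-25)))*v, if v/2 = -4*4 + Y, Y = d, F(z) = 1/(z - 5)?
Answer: 3424/35 ≈ 97.829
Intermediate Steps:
d = 0
F(z) = 1/(-5 + z)
Y = 0
v = -32 (v = 2*(-4*4 + 0) = 2*(-16 + 0) = 2*(-16) = -32)
(-3 + (F(-2)/(-1) + 5/(-25)))*v = (-3 + (1/(-5 - 2*(-1)) + 5/(-25)))*(-32) = (-3 + (-1/(-7) + 5*(-1/25)))*(-32) = (-3 + (-⅐*(-1) - ⅕))*(-32) = (-3 + (⅐ - ⅕))*(-32) = (-3 - 2/35)*(-32) = -107/35*(-32) = 3424/35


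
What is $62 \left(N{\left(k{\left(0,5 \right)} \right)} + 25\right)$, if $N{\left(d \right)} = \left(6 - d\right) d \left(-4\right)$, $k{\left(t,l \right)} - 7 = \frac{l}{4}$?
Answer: $\frac{12307}{2} \approx 6153.5$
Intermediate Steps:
$k{\left(t,l \right)} = 7 + \frac{l}{4}$
$N{\left(d \right)} = - 4 d \left(6 - d\right)$ ($N{\left(d \right)} = d \left(6 - d\right) \left(-4\right) = - 4 d \left(6 - d\right)$)
$62 \left(N{\left(k{\left(0,5 \right)} \right)} + 25\right) = 62 \left(4 \left(7 + \frac{1}{4} \cdot 5\right) \left(-6 + \left(7 + \frac{1}{4} \cdot 5\right)\right) + 25\right) = 62 \left(4 \left(7 + \frac{5}{4}\right) \left(-6 + \left(7 + \frac{5}{4}\right)\right) + 25\right) = 62 \left(4 \cdot \frac{33}{4} \left(-6 + \frac{33}{4}\right) + 25\right) = 62 \left(4 \cdot \frac{33}{4} \cdot \frac{9}{4} + 25\right) = 62 \left(\frac{297}{4} + 25\right) = 62 \cdot \frac{397}{4} = \frac{12307}{2}$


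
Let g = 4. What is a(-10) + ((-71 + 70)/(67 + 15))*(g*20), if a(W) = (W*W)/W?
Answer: -450/41 ≈ -10.976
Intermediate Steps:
a(W) = W (a(W) = W²/W = W)
a(-10) + ((-71 + 70)/(67 + 15))*(g*20) = -10 + ((-71 + 70)/(67 + 15))*(4*20) = -10 - 1/82*80 = -10 - 40/41 = -450/41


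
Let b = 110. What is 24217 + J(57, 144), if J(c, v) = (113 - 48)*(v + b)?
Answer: 40727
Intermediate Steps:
J(c, v) = 7150 + 65*v (J(c, v) = (113 - 48)*(v + 110) = 65*(110 + v) = 7150 + 65*v)
24217 + J(57, 144) = 24217 + (7150 + 65*144) = 24217 + (7150 + 9360) = 24217 + 16510 = 40727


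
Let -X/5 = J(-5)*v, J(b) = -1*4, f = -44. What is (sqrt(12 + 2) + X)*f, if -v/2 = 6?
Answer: 10560 - 44*sqrt(14) ≈ 10395.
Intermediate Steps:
v = -12 (v = -2*6 = -12)
J(b) = -4
X = -240 (X = -(-20)*(-12) = -5*48 = -240)
(sqrt(12 + 2) + X)*f = (sqrt(12 + 2) - 240)*(-44) = (sqrt(14) - 240)*(-44) = (-240 + sqrt(14))*(-44) = 10560 - 44*sqrt(14)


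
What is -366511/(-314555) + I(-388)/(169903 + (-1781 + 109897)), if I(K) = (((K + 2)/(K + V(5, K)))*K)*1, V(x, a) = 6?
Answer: 19438776009799/16703382910095 ≈ 1.1638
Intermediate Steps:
I(K) = K*(2 + K)/(6 + K) (I(K) = (((K + 2)/(K + 6))*K)*1 = (((2 + K)/(6 + K))*K)*1 = (K*(2 + K)/(6 + K))*1 = K*(2 + K)/(6 + K))
-366511/(-314555) + I(-388)/(169903 + (-1781 + 109897)) = -366511/(-314555) + (-388*(2 - 388)/(6 - 388))/(169903 + (-1781 + 109897)) = -366511*(-1/314555) + (-388*(-386)/(-382))/(169903 + 108116) = 366511/314555 - 388*(-1/382)*(-386)/278019 = 366511/314555 - 74884/191*1/278019 = 366511/314555 - 74884/53101629 = 19438776009799/16703382910095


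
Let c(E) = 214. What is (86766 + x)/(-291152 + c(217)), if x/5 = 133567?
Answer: -754601/290938 ≈ -2.5937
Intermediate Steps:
x = 667835 (x = 5*133567 = 667835)
(86766 + x)/(-291152 + c(217)) = (86766 + 667835)/(-291152 + 214) = 754601/(-290938) = 754601*(-1/290938) = -754601/290938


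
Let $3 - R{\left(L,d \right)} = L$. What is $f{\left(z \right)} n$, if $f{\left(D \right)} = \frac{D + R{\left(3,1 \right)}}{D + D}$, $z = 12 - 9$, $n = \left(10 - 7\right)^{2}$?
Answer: $\frac{9}{2} \approx 4.5$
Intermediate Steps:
$R{\left(L,d \right)} = 3 - L$
$n = 9$ ($n = 3^{2} = 9$)
$z = 3$
$f{\left(D \right)} = \frac{1}{2}$ ($f{\left(D \right)} = \frac{D + \left(3 - 3\right)}{D + D} = \frac{D + \left(3 - 3\right)}{2 D} = \left(D + 0\right) \frac{1}{2 D} = D \frac{1}{2 D} = \frac{1}{2}$)
$f{\left(z \right)} n = \frac{1}{2} \cdot 9 = \frac{9}{2}$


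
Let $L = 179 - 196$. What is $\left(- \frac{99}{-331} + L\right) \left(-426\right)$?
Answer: $\frac{2354928}{331} \approx 7114.6$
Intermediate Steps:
$L = -17$
$\left(- \frac{99}{-331} + L\right) \left(-426\right) = \left(- \frac{99}{-331} - 17\right) \left(-426\right) = \left(\left(-99\right) \left(- \frac{1}{331}\right) - 17\right) \left(-426\right) = \left(\frac{99}{331} - 17\right) \left(-426\right) = \left(- \frac{5528}{331}\right) \left(-426\right) = \frac{2354928}{331}$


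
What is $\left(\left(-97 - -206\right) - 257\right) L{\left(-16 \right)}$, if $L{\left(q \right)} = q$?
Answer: $2368$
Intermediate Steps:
$\left(\left(-97 - -206\right) - 257\right) L{\left(-16 \right)} = \left(\left(-97 - -206\right) - 257\right) \left(-16\right) = \left(\left(-97 + 206\right) - 257\right) \left(-16\right) = \left(109 - 257\right) \left(-16\right) = \left(-148\right) \left(-16\right) = 2368$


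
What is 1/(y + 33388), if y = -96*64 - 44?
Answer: 1/27200 ≈ 3.6765e-5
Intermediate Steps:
y = -6188 (y = -6144 - 44 = -6188)
1/(y + 33388) = 1/(-6188 + 33388) = 1/27200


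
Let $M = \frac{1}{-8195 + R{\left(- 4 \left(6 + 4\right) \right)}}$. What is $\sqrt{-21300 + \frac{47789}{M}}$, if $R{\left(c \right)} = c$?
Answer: $i \sqrt{393563715} \approx 19838.0 i$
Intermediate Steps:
$M = - \frac{1}{8235}$ ($M = \frac{1}{-8195 - 4 \left(6 + 4\right)} = \frac{1}{-8195 - 40} = \frac{1}{-8235} = - \frac{1}{8235} \approx -0.00012143$)
$\sqrt{-21300 + \frac{47789}{M}} = \sqrt{-21300 + \frac{47789}{- \frac{1}{8235}}} = \sqrt{-21300 + 47789 \left(-8235\right)} = \sqrt{-21300 - 393542415} = \sqrt{-393563715} = i \sqrt{393563715}$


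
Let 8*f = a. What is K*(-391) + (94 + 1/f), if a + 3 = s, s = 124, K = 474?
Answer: -22414032/121 ≈ -1.8524e+5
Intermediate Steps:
a = 121 (a = -3 + 124 = 121)
f = 121/8 (f = (1/8)*121 = 121/8 ≈ 15.125)
K*(-391) + (94 + 1/f) = 474*(-391) + (94 + 1/(121/8)) = -185334 + (94 + 8/121) = -185334 + 11382/121 = -22414032/121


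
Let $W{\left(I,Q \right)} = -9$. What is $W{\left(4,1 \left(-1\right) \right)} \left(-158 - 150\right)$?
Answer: $2772$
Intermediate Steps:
$W{\left(4,1 \left(-1\right) \right)} \left(-158 - 150\right) = - 9 \left(-158 - 150\right) = \left(-9\right) \left(-308\right) = 2772$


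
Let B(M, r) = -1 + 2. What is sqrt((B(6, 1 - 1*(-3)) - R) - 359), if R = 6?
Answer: 2*I*sqrt(91) ≈ 19.079*I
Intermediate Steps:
B(M, r) = 1
sqrt((B(6, 1 - 1*(-3)) - R) - 359) = sqrt((1 - 1*6) - 359) = sqrt((1 - 6) - 359) = sqrt(-5 - 359) = sqrt(-364) = 2*I*sqrt(91)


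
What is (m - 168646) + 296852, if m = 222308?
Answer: 350514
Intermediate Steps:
(m - 168646) + 296852 = (222308 - 168646) + 296852 = 53662 + 296852 = 350514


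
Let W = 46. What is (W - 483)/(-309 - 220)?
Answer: 19/23 ≈ 0.82609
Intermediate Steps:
(W - 483)/(-309 - 220) = (46 - 483)/(-309 - 220) = -437/(-529) = -437*(-1/529) = 19/23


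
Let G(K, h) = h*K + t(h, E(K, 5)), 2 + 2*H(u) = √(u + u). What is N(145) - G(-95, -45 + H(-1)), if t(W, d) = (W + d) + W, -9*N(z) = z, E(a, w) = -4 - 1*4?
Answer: -38575/9 + 93*I*√2/2 ≈ -4286.1 + 65.761*I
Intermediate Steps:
E(a, w) = -8 (E(a, w) = -4 - 4 = -8)
N(z) = -z/9
t(W, d) = d + 2*W
H(u) = -1 + √2*√u/2 (H(u) = -1 + √(u + u)/2 = -1 + √(2*u)/2 = -1 + (√2*√u)/2 = -1 + √2*√u/2)
G(K, h) = -8 + 2*h + K*h (G(K, h) = h*K + (-8 + 2*h) = K*h + (-8 + 2*h) = -8 + 2*h + K*h)
N(145) - G(-95, -45 + H(-1)) = -⅑*145 - (-8 + 2*(-45 + (-1 + √2*√(-1)/2)) - 95*(-45 + (-1 + √2*√(-1)/2))) = -145/9 - (-8 + 2*(-45 + (-1 + √2*I/2)) - 95*(-45 + (-1 + √2*I/2))) = -145/9 - (-8 + 2*(-45 + (-1 + I*√2/2)) - 95*(-45 + (-1 + I*√2/2))) = -145/9 - (-8 + 2*(-46 + I*√2/2) - 95*(-46 + I*√2/2)) = -145/9 - (-8 + (-92 + I*√2) + (4370 - 95*I*√2/2)) = -145/9 - (4270 - 93*I*√2/2) = -145/9 + (-4270 + 93*I*√2/2) = -38575/9 + 93*I*√2/2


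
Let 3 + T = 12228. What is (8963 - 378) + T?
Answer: 20810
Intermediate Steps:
T = 12225 (T = -3 + 12228 = 12225)
(8963 - 378) + T = (8963 - 378) + 12225 = 8585 + 12225 = 20810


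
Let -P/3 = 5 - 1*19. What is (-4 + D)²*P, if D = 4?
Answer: 0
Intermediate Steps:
P = 42 (P = -3*(5 - 1*19) = -3*(5 - 19) = -3*(-14) = 42)
(-4 + D)²*P = (-4 + 4)²*42 = 0²*42 = 0*42 = 0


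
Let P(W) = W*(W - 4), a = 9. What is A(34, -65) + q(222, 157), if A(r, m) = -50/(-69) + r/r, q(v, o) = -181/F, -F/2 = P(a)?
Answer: 7733/2070 ≈ 3.7357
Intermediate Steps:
P(W) = W*(-4 + W)
F = -90 (F = -18*(-4 + 9) = -18*5 = -2*45 = -90)
q(v, o) = 181/90 (q(v, o) = -181/(-90) = -181*(-1/90) = 181/90)
A(r, m) = 119/69 (A(r, m) = -50*(-1/69) + 1 = 50/69 + 1 = 119/69)
A(34, -65) + q(222, 157) = 119/69 + 181/90 = 7733/2070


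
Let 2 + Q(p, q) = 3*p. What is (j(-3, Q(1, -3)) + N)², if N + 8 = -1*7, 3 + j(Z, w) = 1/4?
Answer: 5041/16 ≈ 315.06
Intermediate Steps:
Q(p, q) = -2 + 3*p
j(Z, w) = -11/4 (j(Z, w) = -3 + 1/4 = -3 + ¼ = -11/4)
N = -15 (N = -8 - 1*7 = -8 - 7 = -15)
(j(-3, Q(1, -3)) + N)² = (-11/4 - 15)² = (-71/4)² = 5041/16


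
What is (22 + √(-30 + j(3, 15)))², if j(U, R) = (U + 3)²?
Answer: (22 + √6)² ≈ 597.78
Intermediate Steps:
j(U, R) = (3 + U)²
(22 + √(-30 + j(3, 15)))² = (22 + √(-30 + (3 + 3)²))² = (22 + √(-30 + 6²))² = (22 + √(-30 + 36))² = (22 + √6)²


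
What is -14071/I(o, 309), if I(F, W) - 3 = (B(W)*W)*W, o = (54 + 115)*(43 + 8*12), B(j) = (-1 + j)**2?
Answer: -14071/9057709587 ≈ -1.5535e-6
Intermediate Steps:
o = 23491 (o = 169*(43 + 96) = 169*139 = 23491)
I(F, W) = 3 + W**2*(-1 + W)**2 (I(F, W) = 3 + ((-1 + W)**2*W)*W = 3 + (W*(-1 + W)**2)*W = 3 + W**2*(-1 + W)**2)
-14071/I(o, 309) = -14071/(3 + 309**2*(-1 + 309)**2) = -14071/(3 + 95481*308**2) = -14071/(3 + 95481*94864) = -14071/(3 + 9057709584) = -14071/9057709587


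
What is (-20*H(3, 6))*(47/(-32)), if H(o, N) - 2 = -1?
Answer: 235/8 ≈ 29.375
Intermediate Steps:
H(o, N) = 1 (H(o, N) = 2 - 1 = 1)
(-20*H(3, 6))*(47/(-32)) = (-20*1)*(47/(-32)) = -940*(-1)/32 = -20*(-47/32) = 235/8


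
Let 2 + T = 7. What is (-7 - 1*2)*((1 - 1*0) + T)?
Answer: -54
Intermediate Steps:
T = 5 (T = -2 + 7 = 5)
(-7 - 1*2)*((1 - 1*0) + T) = (-7 - 1*2)*((1 - 1*0) + 5) = (-7 - 2)*((1 + 0) + 5) = -9*(1 + 5) = -9*6 = -54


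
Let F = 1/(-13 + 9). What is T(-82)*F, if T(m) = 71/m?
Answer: 71/328 ≈ 0.21646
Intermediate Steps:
F = -¼ (F = 1/(-4) = -¼ ≈ -0.25000)
T(-82)*F = (71/(-82))*(-¼) = (71*(-1/82))*(-¼) = -71/82*(-¼) = 71/328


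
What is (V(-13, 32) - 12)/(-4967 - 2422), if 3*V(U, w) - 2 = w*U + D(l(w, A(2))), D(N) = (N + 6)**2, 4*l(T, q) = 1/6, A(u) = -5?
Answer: 238175/12768192 ≈ 0.018654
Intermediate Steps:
l(T, q) = 1/24 (l(T, q) = (1/4)/6 = (1/4)*(1/6) = 1/24)
D(N) = (6 + N)**2
V(U, w) = 22177/1728 + U*w/3 (V(U, w) = 2/3 + (w*U + (6 + 1/24)**2)/3 = 2/3 + (U*w + (145/24)**2)/3 = 2/3 + (U*w + 21025/576)/3 = 2/3 + (21025/576 + U*w)/3 = 2/3 + (21025/1728 + U*w/3) = 22177/1728 + U*w/3)
(V(-13, 32) - 12)/(-4967 - 2422) = ((22177/1728 + (1/3)*(-13)*32) - 12)/(-4967 - 2422) = ((22177/1728 - 416/3) - 12)/(-7389) = (-217439/1728 - 12)*(-1/7389) = -238175/1728*(-1/7389) = 238175/12768192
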